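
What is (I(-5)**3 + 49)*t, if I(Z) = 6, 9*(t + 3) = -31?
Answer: -15370/9 ≈ -1707.8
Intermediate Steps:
t = -58/9 (t = -3 + (1/9)*(-31) = -3 - 31/9 = -58/9 ≈ -6.4444)
(I(-5)**3 + 49)*t = (6**3 + 49)*(-58/9) = (216 + 49)*(-58/9) = 265*(-58/9) = -15370/9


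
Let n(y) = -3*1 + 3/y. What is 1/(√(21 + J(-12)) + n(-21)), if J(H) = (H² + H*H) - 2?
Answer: 154/14559 + 49*√307/14559 ≈ 0.069548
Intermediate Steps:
J(H) = -2 + 2*H² (J(H) = (H² + H²) - 2 = 2*H² - 2 = -2 + 2*H²)
n(y) = -3 + 3/y
1/(√(21 + J(-12)) + n(-21)) = 1/(√(21 + (-2 + 2*(-12)²)) + (-3 + 3/(-21))) = 1/(√(21 + (-2 + 2*144)) + (-3 + 3*(-1/21))) = 1/(√(21 + (-2 + 288)) + (-3 - ⅐)) = 1/(√(21 + 286) - 22/7) = 1/(√307 - 22/7) = 1/(-22/7 + √307)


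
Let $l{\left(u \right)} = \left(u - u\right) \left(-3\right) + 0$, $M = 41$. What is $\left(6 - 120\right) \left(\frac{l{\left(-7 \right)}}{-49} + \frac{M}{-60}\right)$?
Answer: $\frac{779}{10} \approx 77.9$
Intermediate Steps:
$l{\left(u \right)} = 0$ ($l{\left(u \right)} = 0 \left(-3\right) + 0 = 0 + 0 = 0$)
$\left(6 - 120\right) \left(\frac{l{\left(-7 \right)}}{-49} + \frac{M}{-60}\right) = \left(6 - 120\right) \left(\frac{0}{-49} + \frac{41}{-60}\right) = - 114 \left(0 \left(- \frac{1}{49}\right) + 41 \left(- \frac{1}{60}\right)\right) = - 114 \left(0 - \frac{41}{60}\right) = \left(-114\right) \left(- \frac{41}{60}\right) = \frac{779}{10}$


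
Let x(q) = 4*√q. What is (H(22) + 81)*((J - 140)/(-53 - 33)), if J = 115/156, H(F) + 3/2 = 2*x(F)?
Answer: 1151425/8944 + 21725*√22/1677 ≈ 189.50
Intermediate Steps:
H(F) = -3/2 + 8*√F (H(F) = -3/2 + 2*(4*√F) = -3/2 + 8*√F)
J = 115/156 (J = 115*(1/156) = 115/156 ≈ 0.73718)
(H(22) + 81)*((J - 140)/(-53 - 33)) = ((-3/2 + 8*√22) + 81)*((115/156 - 140)/(-53 - 33)) = (159/2 + 8*√22)*(-21725/156/(-86)) = (159/2 + 8*√22)*(-21725/156*(-1/86)) = (159/2 + 8*√22)*(21725/13416) = 1151425/8944 + 21725*√22/1677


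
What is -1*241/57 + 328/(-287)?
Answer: -2143/399 ≈ -5.3709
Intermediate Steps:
-1*241/57 + 328/(-287) = -241*1/57 + 328*(-1/287) = -241/57 - 8/7 = -2143/399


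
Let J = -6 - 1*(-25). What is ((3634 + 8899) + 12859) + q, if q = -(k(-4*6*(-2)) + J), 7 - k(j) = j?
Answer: 25414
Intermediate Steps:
J = 19 (J = -6 + 25 = 19)
k(j) = 7 - j
q = 22 (q = -((7 - (-4*6)*(-2)) + 19) = -((7 - (-24)*(-2)) + 19) = -((7 - 1*48) + 19) = -((7 - 48) + 19) = -(-41 + 19) = -1*(-22) = 22)
((3634 + 8899) + 12859) + q = ((3634 + 8899) + 12859) + 22 = (12533 + 12859) + 22 = 25392 + 22 = 25414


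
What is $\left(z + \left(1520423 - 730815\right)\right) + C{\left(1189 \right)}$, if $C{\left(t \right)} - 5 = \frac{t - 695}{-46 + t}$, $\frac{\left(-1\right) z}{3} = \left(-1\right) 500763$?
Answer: $\frac{2619644480}{1143} \approx 2.2919 \cdot 10^{6}$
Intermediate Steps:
$z = 1502289$ ($z = - 3 \left(\left(-1\right) 500763\right) = \left(-3\right) \left(-500763\right) = 1502289$)
$C{\left(t \right)} = 5 + \frac{-695 + t}{-46 + t}$ ($C{\left(t \right)} = 5 + \frac{t - 695}{-46 + t} = 5 + \frac{-695 + t}{-46 + t}$)
$\left(z + \left(1520423 - 730815\right)\right) + C{\left(1189 \right)} = \left(1502289 + \left(1520423 - 730815\right)\right) + \frac{-925 + 6 \cdot 1189}{-46 + 1189} = \left(1502289 + \left(1520423 - 730815\right)\right) + \frac{-925 + 7134}{1143} = \left(1502289 + 789608\right) + \frac{1}{1143} \cdot 6209 = 2291897 + \frac{6209}{1143} = \frac{2619644480}{1143}$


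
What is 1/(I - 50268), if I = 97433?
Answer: 1/47165 ≈ 2.1202e-5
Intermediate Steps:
1/(I - 50268) = 1/(97433 - 50268) = 1/47165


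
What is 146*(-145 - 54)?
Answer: -29054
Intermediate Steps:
146*(-145 - 54) = 146*(-199) = -29054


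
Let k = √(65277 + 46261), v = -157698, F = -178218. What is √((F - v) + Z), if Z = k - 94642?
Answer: √(-115162 + √111538) ≈ 338.86*I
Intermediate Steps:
k = √111538 ≈ 333.97
Z = -94642 + √111538 (Z = √111538 - 94642 = -94642 + √111538 ≈ -94308.)
√((F - v) + Z) = √((-178218 - 1*(-157698)) + (-94642 + √111538)) = √((-178218 + 157698) + (-94642 + √111538)) = √(-20520 + (-94642 + √111538)) = √(-115162 + √111538)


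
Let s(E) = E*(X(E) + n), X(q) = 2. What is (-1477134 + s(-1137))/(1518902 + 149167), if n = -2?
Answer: -164126/185341 ≈ -0.88554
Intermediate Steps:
s(E) = 0 (s(E) = E*(2 - 2) = E*0 = 0)
(-1477134 + s(-1137))/(1518902 + 149167) = (-1477134 + 0)/(1518902 + 149167) = -1477134/1668069 = -1477134*1/1668069 = -164126/185341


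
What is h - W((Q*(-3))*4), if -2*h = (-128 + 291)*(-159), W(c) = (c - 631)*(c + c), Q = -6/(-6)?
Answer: -4947/2 ≈ -2473.5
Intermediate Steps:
Q = 1 (Q = -6*(-⅙) = 1)
W(c) = 2*c*(-631 + c) (W(c) = (-631 + c)*(2*c) = 2*c*(-631 + c))
h = 25917/2 (h = -(-128 + 291)*(-159)/2 = -163*(-159)/2 = -½*(-25917) = 25917/2 ≈ 12959.)
h - W((Q*(-3))*4) = 25917/2 - 2*(1*(-3))*4*(-631 + (1*(-3))*4) = 25917/2 - 2*(-3*4)*(-631 - 3*4) = 25917/2 - 2*(-12)*(-631 - 12) = 25917/2 - 2*(-12)*(-643) = 25917/2 - 1*15432 = 25917/2 - 15432 = -4947/2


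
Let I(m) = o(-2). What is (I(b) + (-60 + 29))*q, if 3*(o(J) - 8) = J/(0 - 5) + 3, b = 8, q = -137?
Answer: 44936/15 ≈ 2995.7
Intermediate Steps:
o(J) = 9 - J/15 (o(J) = 8 + (J/(0 - 5) + 3)/3 = 8 + (J/(-5) + 3)/3 = 8 + (-J/5 + 3)/3 = 8 + (3 - J/5)/3 = 8 + (1 - J/15) = 9 - J/15)
I(m) = 137/15 (I(m) = 9 - 1/15*(-2) = 9 + 2/15 = 137/15)
(I(b) + (-60 + 29))*q = (137/15 + (-60 + 29))*(-137) = (137/15 - 31)*(-137) = -328/15*(-137) = 44936/15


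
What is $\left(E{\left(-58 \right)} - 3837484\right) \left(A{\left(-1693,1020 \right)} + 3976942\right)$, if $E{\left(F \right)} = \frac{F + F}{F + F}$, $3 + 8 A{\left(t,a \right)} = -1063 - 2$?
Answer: $- \frac{30521870026011}{2} \approx -1.5261 \cdot 10^{13}$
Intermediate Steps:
$A{\left(t,a \right)} = - \frac{267}{2}$ ($A{\left(t,a \right)} = - \frac{3}{8} + \frac{-1063 - 2}{8} = - \frac{3}{8} + \frac{1}{8} \left(-1065\right) = - \frac{3}{8} - \frac{1065}{8} = - \frac{267}{2}$)
$E{\left(F \right)} = 1$ ($E{\left(F \right)} = \frac{2 F}{2 F} = 2 F \frac{1}{2 F} = 1$)
$\left(E{\left(-58 \right)} - 3837484\right) \left(A{\left(-1693,1020 \right)} + 3976942\right) = \left(1 - 3837484\right) \left(- \frac{267}{2} + 3976942\right) = \left(-3837483\right) \frac{7953617}{2} = - \frac{30521870026011}{2}$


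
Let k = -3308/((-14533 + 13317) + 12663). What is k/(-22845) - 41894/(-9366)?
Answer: 1825932216823/408211982115 ≈ 4.4730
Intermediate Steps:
k = -3308/11447 (k = -3308/(-1216 + 12663) = -3308/11447 ≈ -0.28898)
k/(-22845) - 41894/(-9366) = -3308/11447/(-22845) - 41894/(-9366) = -3308/11447*(-1/22845) - 41894*(-1/9366) = 3308/261506715 + 20947/4683 = 1825932216823/408211982115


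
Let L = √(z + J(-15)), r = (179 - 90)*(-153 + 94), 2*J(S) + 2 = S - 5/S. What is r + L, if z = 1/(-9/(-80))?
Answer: -5251 + √5/3 ≈ -5250.3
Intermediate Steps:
J(S) = -1 + S/2 - 5/(2*S) (J(S) = -1 + (S - 5/S)/2 = -1 + (S/2 - 5/(2*S)) = -1 + S/2 - 5/(2*S))
r = -5251 (r = 89*(-59) = -5251)
z = 80/9 (z = 1/(-9*(-1/80)) = 1/(9/80) = 80/9 ≈ 8.8889)
L = √5/3 (L = √(80/9 + (½)*(-5 - 15*(-2 - 15))/(-15)) = √(80/9 + (½)*(-1/15)*(-5 - 15*(-17))) = √(80/9 + (½)*(-1/15)*(-5 + 255)) = √(80/9 + (½)*(-1/15)*250) = √(80/9 - 25/3) = √(5/9) = √5/3 ≈ 0.74536)
r + L = -5251 + √5/3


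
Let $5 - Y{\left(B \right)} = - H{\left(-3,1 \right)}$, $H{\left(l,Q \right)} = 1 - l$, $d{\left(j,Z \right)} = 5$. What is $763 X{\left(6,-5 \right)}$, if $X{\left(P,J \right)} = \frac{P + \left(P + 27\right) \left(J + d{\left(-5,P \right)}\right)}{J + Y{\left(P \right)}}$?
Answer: $\frac{2289}{2} \approx 1144.5$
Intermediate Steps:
$Y{\left(B \right)} = 9$ ($Y{\left(B \right)} = 5 - - (1 - -3) = 5 - - (1 + 3) = 5 - \left(-1\right) 4 = 5 - -4 = 5 + 4 = 9$)
$X{\left(P,J \right)} = \frac{P + \left(5 + J\right) \left(27 + P\right)}{9 + J}$ ($X{\left(P,J \right)} = \frac{P + \left(P + 27\right) \left(J + 5\right)}{J + 9} = \frac{P + \left(27 + P\right) \left(5 + J\right)}{9 + J} = \frac{P + \left(5 + J\right) \left(27 + P\right)}{9 + J}$)
$763 X{\left(6,-5 \right)} = 763 \frac{135 + 6 \cdot 6 + 27 \left(-5\right) - 30}{9 - 5} = 763 \frac{135 + 36 - 135 - 30}{4} = 763 \cdot \frac{1}{4} \cdot 6 = 763 \cdot \frac{3}{2} = \frac{2289}{2}$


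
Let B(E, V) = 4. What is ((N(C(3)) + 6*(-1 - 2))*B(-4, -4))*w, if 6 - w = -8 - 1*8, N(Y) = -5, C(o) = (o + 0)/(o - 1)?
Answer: -2024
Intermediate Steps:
C(o) = o/(-1 + o)
w = 22 (w = 6 - (-8 - 1*8) = 6 - (-8 - 8) = 6 - 1*(-16) = 6 + 16 = 22)
((N(C(3)) + 6*(-1 - 2))*B(-4, -4))*w = ((-5 + 6*(-1 - 2))*4)*22 = ((-5 + 6*(-3))*4)*22 = ((-5 - 18)*4)*22 = -23*4*22 = -92*22 = -2024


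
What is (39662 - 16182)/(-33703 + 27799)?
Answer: -2935/738 ≈ -3.9770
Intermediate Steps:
(39662 - 16182)/(-33703 + 27799) = 23480/(-5904) = 23480*(-1/5904) = -2935/738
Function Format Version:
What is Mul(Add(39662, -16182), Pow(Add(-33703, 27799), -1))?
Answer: Rational(-2935, 738) ≈ -3.9770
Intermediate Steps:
Mul(Add(39662, -16182), Pow(Add(-33703, 27799), -1)) = Mul(23480, Pow(-5904, -1)) = Mul(23480, Rational(-1, 5904)) = Rational(-2935, 738)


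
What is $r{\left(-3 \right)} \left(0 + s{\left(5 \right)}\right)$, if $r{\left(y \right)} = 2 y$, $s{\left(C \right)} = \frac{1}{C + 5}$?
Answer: $- \frac{3}{5} \approx -0.6$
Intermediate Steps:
$s{\left(C \right)} = \frac{1}{5 + C}$
$r{\left(-3 \right)} \left(0 + s{\left(5 \right)}\right) = 2 \left(-3\right) \left(0 + \frac{1}{5 + 5}\right) = - 6 \left(0 + \frac{1}{10}\right) = \left(-6\right) \frac{1}{10} = - \frac{3}{5}$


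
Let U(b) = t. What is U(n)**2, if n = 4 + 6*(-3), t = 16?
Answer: 256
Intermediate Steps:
n = -14 (n = 4 - 18 = -14)
U(b) = 16
U(n)**2 = 16**2 = 256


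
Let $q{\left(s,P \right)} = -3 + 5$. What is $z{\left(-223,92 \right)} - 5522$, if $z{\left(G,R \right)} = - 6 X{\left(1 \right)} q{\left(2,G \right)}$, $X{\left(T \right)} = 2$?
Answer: $-5546$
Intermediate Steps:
$q{\left(s,P \right)} = 2$
$z{\left(G,R \right)} = -24$ ($z{\left(G,R \right)} = \left(-6\right) 2 \cdot 2 = \left(-12\right) 2 = -24$)
$z{\left(-223,92 \right)} - 5522 = -24 - 5522 = -5546$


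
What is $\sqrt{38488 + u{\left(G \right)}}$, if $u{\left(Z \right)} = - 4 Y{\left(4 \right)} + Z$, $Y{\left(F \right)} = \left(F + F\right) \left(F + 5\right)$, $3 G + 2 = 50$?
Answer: $2 \sqrt{9554} \approx 195.49$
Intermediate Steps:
$G = 16$ ($G = - \frac{2}{3} + \frac{1}{3} \cdot 50 = - \frac{2}{3} + \frac{50}{3} = 16$)
$Y{\left(F \right)} = 2 F \left(5 + F\right)$
$u{\left(Z \right)} = -288 + Z$ ($u{\left(Z \right)} = - 4 \cdot 2 \cdot 4 \left(5 + 4\right) + Z = - 4 \cdot 2 \cdot 4 \cdot 9 + Z = \left(-4\right) 72 + Z = -288 + Z$)
$\sqrt{38488 + u{\left(G \right)}} = \sqrt{38488 + \left(-288 + 16\right)} = \sqrt{38488 - 272} = \sqrt{38216} = 2 \sqrt{9554}$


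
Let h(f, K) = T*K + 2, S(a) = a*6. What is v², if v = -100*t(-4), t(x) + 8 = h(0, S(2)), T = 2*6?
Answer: 190440000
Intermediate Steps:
S(a) = 6*a
T = 12
h(f, K) = 2 + 12*K (h(f, K) = 12*K + 2 = 2 + 12*K)
t(x) = 138 (t(x) = -8 + (2 + 12*(6*2)) = -8 + (2 + 12*12) = -8 + (2 + 144) = -8 + 146 = 138)
v = -13800 (v = -100*138 = -13800)
v² = (-13800)² = 190440000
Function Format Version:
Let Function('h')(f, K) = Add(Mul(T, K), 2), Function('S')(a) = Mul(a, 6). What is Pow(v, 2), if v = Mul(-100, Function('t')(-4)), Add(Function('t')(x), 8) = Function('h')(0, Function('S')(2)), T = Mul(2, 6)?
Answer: 190440000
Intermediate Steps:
Function('S')(a) = Mul(6, a)
T = 12
Function('h')(f, K) = Add(2, Mul(12, K)) (Function('h')(f, K) = Add(Mul(12, K), 2) = Add(2, Mul(12, K)))
Function('t')(x) = 138 (Function('t')(x) = Add(-8, Add(2, Mul(12, Mul(6, 2)))) = Add(-8, Add(2, Mul(12, 12))) = Add(-8, Add(2, 144)) = Add(-8, 146) = 138)
v = -13800 (v = Mul(-100, 138) = -13800)
Pow(v, 2) = Pow(-13800, 2) = 190440000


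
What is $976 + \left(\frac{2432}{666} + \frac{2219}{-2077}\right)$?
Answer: $\frac{676828321}{691641} \approx 978.58$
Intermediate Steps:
$976 + \left(\frac{2432}{666} + \frac{2219}{-2077}\right) = 976 + \left(2432 \cdot \frac{1}{666} + 2219 \left(- \frac{1}{2077}\right)\right) = 976 + \left(\frac{1216}{333} - \frac{2219}{2077}\right) = 976 + \frac{1786705}{691641} = \frac{676828321}{691641}$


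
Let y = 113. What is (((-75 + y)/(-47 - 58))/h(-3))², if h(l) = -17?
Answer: 1444/3186225 ≈ 0.00045320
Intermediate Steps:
(((-75 + y)/(-47 - 58))/h(-3))² = (((-75 + 113)/(-47 - 58))/(-17))² = ((38/(-105))*(-1/17))² = ((38*(-1/105))*(-1/17))² = (-38/105*(-1/17))² = (38/1785)² = 1444/3186225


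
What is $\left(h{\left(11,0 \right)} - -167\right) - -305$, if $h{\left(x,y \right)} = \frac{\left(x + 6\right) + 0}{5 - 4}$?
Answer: $489$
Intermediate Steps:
$h{\left(x,y \right)} = 6 + x$ ($h{\left(x,y \right)} = \frac{\left(6 + x\right) + 0}{1} = \left(6 + x\right) 1 = 6 + x$)
$\left(h{\left(11,0 \right)} - -167\right) - -305 = \left(\left(6 + 11\right) - -167\right) - -305 = \left(17 + 167\right) + 305 = 184 + 305 = 489$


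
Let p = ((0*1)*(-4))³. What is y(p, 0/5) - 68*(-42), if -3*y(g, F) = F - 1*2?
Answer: 8570/3 ≈ 2856.7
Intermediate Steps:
p = 0 (p = (0*(-4))³ = 0³ = 0)
y(g, F) = ⅔ - F/3 (y(g, F) = -(F - 1*2)/3 = -(F - 2)/3 = -(-2 + F)/3 = ⅔ - F/3)
y(p, 0/5) - 68*(-42) = (⅔ - 0/5) - 68*(-42) = (⅔ - 0/5) + 2856 = (⅔ - ⅓*0) + 2856 = (⅔ + 0) + 2856 = ⅔ + 2856 = 8570/3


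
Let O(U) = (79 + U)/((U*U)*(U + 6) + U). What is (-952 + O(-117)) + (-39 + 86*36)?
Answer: 1599374809/759798 ≈ 2105.0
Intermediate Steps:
O(U) = (79 + U)/(U + U**2*(6 + U)) (O(U) = (79 + U)/(U**2*(6 + U) + U) = (79 + U)/(U + U**2*(6 + U)))
(-952 + O(-117)) + (-39 + 86*36) = (-952 + (79 - 117)/((-117)*(1 + (-117)**2 + 6*(-117)))) + (-39 + 86*36) = (-952 - 1/117*(-38)/(1 + 13689 - 702)) + (-39 + 3096) = (-952 - 1/117*(-38)/12988) + 3057 = (-952 - 1/117*1/12988*(-38)) + 3057 = (-952 + 19/759798) + 3057 = -723327677/759798 + 3057 = 1599374809/759798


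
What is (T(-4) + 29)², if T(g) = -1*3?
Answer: 676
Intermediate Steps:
T(g) = -3
(T(-4) + 29)² = (-3 + 29)² = 26² = 676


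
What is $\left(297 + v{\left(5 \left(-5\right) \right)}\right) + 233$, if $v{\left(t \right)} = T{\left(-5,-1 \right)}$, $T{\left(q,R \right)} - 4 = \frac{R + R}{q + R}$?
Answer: $\frac{1603}{3} \approx 534.33$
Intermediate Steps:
$T{\left(q,R \right)} = 4 + \frac{2 R}{R + q}$ ($T{\left(q,R \right)} = 4 + \frac{R + R}{q + R} = 4 + \frac{2 R}{R + q}$)
$v{\left(t \right)} = \frac{13}{3}$ ($v{\left(t \right)} = \frac{2 \left(2 \left(-5\right) + 3 \left(-1\right)\right)}{-1 - 5} = \frac{2 \left(-10 - 3\right)}{-6} = 2 \left(- \frac{1}{6}\right) \left(-13\right) = \frac{13}{3}$)
$\left(297 + v{\left(5 \left(-5\right) \right)}\right) + 233 = \left(297 + \frac{13}{3}\right) + 233 = \frac{904}{3} + 233 = \frac{1603}{3}$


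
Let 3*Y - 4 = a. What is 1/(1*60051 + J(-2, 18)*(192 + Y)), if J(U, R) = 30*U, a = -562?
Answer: 1/59691 ≈ 1.6753e-5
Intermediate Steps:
Y = -186 (Y = 4/3 + (1/3)*(-562) = 4/3 - 562/3 = -186)
1/(1*60051 + J(-2, 18)*(192 + Y)) = 1/(1*60051 + (30*(-2))*(192 - 186)) = 1/(60051 - 60*6) = 1/(60051 - 360) = 1/59691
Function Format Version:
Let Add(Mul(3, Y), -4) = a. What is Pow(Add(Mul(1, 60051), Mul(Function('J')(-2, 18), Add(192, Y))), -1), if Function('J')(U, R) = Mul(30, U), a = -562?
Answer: Rational(1, 59691) ≈ 1.6753e-5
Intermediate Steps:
Y = -186 (Y = Add(Rational(4, 3), Mul(Rational(1, 3), -562)) = Add(Rational(4, 3), Rational(-562, 3)) = -186)
Pow(Add(Mul(1, 60051), Mul(Function('J')(-2, 18), Add(192, Y))), -1) = Pow(Add(Mul(1, 60051), Mul(Mul(30, -2), Add(192, -186))), -1) = Pow(Add(60051, Mul(-60, 6)), -1) = Pow(Add(60051, -360), -1) = Pow(59691, -1) = Rational(1, 59691)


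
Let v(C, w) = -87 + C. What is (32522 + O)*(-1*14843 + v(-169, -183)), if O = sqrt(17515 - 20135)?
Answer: -491049678 - 30198*I*sqrt(655) ≈ -4.9105e+8 - 7.7286e+5*I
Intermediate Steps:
O = 2*I*sqrt(655) (O = sqrt(-2620) = 2*I*sqrt(655) ≈ 51.186*I)
(32522 + O)*(-1*14843 + v(-169, -183)) = (32522 + 2*I*sqrt(655))*(-1*14843 + (-87 - 169)) = (32522 + 2*I*sqrt(655))*(-14843 - 256) = (32522 + 2*I*sqrt(655))*(-15099) = -491049678 - 30198*I*sqrt(655)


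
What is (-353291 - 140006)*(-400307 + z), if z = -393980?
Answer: 391819394239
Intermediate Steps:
(-353291 - 140006)*(-400307 + z) = (-353291 - 140006)*(-400307 - 393980) = -493297*(-794287) = 391819394239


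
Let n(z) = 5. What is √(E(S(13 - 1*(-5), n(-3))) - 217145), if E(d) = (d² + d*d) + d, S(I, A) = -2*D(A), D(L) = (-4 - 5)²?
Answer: I*√164819 ≈ 405.98*I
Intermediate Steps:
D(L) = 81 (D(L) = (-9)² = 81)
S(I, A) = -162 (S(I, A) = -2*81 = -162)
E(d) = d + 2*d² (E(d) = (d² + d²) + d = 2*d² + d = d + 2*d²)
√(E(S(13 - 1*(-5), n(-3))) - 217145) = √(-162*(1 + 2*(-162)) - 217145) = √(-162*(1 - 324) - 217145) = √(-162*(-323) - 217145) = √(52326 - 217145) = √(-164819) = I*√164819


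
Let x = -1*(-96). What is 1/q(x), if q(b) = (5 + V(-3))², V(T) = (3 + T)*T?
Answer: 1/25 ≈ 0.040000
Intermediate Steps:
V(T) = T*(3 + T)
x = 96
q(b) = 25 (q(b) = (5 - 3*(3 - 3))² = (5 - 3*0)² = (5 + 0)² = 5² = 25)
1/q(x) = 1/25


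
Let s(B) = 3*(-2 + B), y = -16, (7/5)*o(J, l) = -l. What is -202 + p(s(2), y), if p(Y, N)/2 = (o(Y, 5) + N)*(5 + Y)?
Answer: -2784/7 ≈ -397.71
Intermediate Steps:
o(J, l) = -5*l/7 (o(J, l) = 5*(-l)/7 = -5*l/7)
s(B) = -6 + 3*B
p(Y, N) = 2*(5 + Y)*(-25/7 + N) (p(Y, N) = 2*((-5/7*5 + N)*(5 + Y)) = 2*((-25/7 + N)*(5 + Y)) = 2*((5 + Y)*(-25/7 + N)) = 2*(5 + Y)*(-25/7 + N))
-202 + p(s(2), y) = -202 + (-250/7 + 10*(-16) - 50*(-6 + 3*2)/7 + 2*(-16)*(-6 + 3*2)) = -202 + (-250/7 - 160 - 50*(-6 + 6)/7 + 2*(-16)*(-6 + 6)) = -202 + (-250/7 - 160 - 50/7*0 + 2*(-16)*0) = -202 + (-250/7 - 160 + 0 + 0) = -202 - 1370/7 = -2784/7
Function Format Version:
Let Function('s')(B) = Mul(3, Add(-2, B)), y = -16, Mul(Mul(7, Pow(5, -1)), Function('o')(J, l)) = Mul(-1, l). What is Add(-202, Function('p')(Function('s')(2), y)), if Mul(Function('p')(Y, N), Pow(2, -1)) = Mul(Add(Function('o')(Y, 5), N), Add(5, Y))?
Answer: Rational(-2784, 7) ≈ -397.71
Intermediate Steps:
Function('o')(J, l) = Mul(Rational(-5, 7), l) (Function('o')(J, l) = Mul(Rational(5, 7), Mul(-1, l)) = Mul(Rational(-5, 7), l))
Function('s')(B) = Add(-6, Mul(3, B))
Function('p')(Y, N) = Mul(2, Add(5, Y), Add(Rational(-25, 7), N)) (Function('p')(Y, N) = Mul(2, Mul(Add(Mul(Rational(-5, 7), 5), N), Add(5, Y))) = Mul(2, Mul(Add(Rational(-25, 7), N), Add(5, Y))) = Mul(2, Mul(Add(5, Y), Add(Rational(-25, 7), N))) = Mul(2, Add(5, Y), Add(Rational(-25, 7), N)))
Add(-202, Function('p')(Function('s')(2), y)) = Add(-202, Add(Rational(-250, 7), Mul(10, -16), Mul(Rational(-50, 7), Add(-6, Mul(3, 2))), Mul(2, -16, Add(-6, Mul(3, 2))))) = Add(-202, Add(Rational(-250, 7), -160, Mul(Rational(-50, 7), Add(-6, 6)), Mul(2, -16, Add(-6, 6)))) = Add(-202, Add(Rational(-250, 7), -160, Mul(Rational(-50, 7), 0), Mul(2, -16, 0))) = Add(-202, Add(Rational(-250, 7), -160, 0, 0)) = Add(-202, Rational(-1370, 7)) = Rational(-2784, 7)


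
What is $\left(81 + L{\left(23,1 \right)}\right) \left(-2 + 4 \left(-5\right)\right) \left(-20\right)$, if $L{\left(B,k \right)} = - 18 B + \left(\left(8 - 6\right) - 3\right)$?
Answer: $-146960$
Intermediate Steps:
$L{\left(B,k \right)} = -1 - 18 B$ ($L{\left(B,k \right)} = - 18 B + \left(2 - 3\right) = - 18 B - 1 = -1 - 18 B$)
$\left(81 + L{\left(23,1 \right)}\right) \left(-2 + 4 \left(-5\right)\right) \left(-20\right) = \left(81 - 415\right) \left(-2 + 4 \left(-5\right)\right) \left(-20\right) = \left(81 - 415\right) \left(-2 - 20\right) \left(-20\right) = \left(81 - 415\right) \left(\left(-22\right) \left(-20\right)\right) = \left(-334\right) 440 = -146960$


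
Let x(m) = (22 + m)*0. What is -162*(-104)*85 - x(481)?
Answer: 1432080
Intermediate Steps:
x(m) = 0
-162*(-104)*85 - x(481) = -162*(-104)*85 - 1*0 = 16848*85 + 0 = 1432080 + 0 = 1432080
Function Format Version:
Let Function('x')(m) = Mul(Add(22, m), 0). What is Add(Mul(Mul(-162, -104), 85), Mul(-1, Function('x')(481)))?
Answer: 1432080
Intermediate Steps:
Function('x')(m) = 0
Add(Mul(Mul(-162, -104), 85), Mul(-1, Function('x')(481))) = Add(Mul(Mul(-162, -104), 85), Mul(-1, 0)) = Add(Mul(16848, 85), 0) = Add(1432080, 0) = 1432080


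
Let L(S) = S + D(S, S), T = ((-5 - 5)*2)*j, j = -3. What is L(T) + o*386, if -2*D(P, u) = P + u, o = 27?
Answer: 10422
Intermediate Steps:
T = 60 (T = ((-5 - 5)*2)*(-3) = -10*2*(-3) = -20*(-3) = 60)
D(P, u) = -P/2 - u/2 (D(P, u) = -(P + u)/2 = -P/2 - u/2)
L(S) = 0 (L(S) = S + (-S/2 - S/2) = S - S = 0)
L(T) + o*386 = 0 + 27*386 = 0 + 10422 = 10422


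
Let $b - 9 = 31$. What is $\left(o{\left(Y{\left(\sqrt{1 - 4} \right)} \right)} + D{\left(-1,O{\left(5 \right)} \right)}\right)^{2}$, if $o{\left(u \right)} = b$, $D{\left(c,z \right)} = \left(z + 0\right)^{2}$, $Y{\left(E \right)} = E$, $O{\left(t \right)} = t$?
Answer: $4225$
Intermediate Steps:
$b = 40$ ($b = 9 + 31 = 40$)
$D{\left(c,z \right)} = z^{2}$
$o{\left(u \right)} = 40$
$\left(o{\left(Y{\left(\sqrt{1 - 4} \right)} \right)} + D{\left(-1,O{\left(5 \right)} \right)}\right)^{2} = \left(40 + 5^{2}\right)^{2} = \left(40 + 25\right)^{2} = 65^{2} = 4225$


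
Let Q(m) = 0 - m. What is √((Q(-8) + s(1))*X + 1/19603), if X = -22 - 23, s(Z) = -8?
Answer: √19603/19603 ≈ 0.0071423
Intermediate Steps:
Q(m) = -m
X = -45
√((Q(-8) + s(1))*X + 1/19603) = √((-1*(-8) - 8)*(-45) + 1/19603) = √((8 - 8)*(-45) + 1/19603) = √(0*(-45) + 1/19603) = √(0 + 1/19603) = √(1/19603) = √19603/19603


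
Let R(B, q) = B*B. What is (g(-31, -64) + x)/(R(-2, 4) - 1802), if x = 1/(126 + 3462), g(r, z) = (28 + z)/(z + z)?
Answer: -8081/51609792 ≈ -0.00015658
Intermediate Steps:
R(B, q) = B**2
g(r, z) = (28 + z)/(2*z) (g(r, z) = (28 + z)/((2*z)) = (28 + z)*(1/(2*z)) = (28 + z)/(2*z))
x = 1/3588 ≈ 0.00027871
(g(-31, -64) + x)/(R(-2, 4) - 1802) = ((1/2)*(28 - 64)/(-64) + 1/3588)/((-2)**2 - 1802) = ((1/2)*(-1/64)*(-36) + 1/3588)/(4 - 1802) = (9/32 + 1/3588)/(-1798) = (8081/28704)*(-1/1798) = -8081/51609792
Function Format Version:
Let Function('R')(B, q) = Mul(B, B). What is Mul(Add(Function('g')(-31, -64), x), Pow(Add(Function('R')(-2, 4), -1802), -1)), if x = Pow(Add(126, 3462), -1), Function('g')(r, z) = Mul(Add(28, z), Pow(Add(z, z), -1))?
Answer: Rational(-8081, 51609792) ≈ -0.00015658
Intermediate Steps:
Function('R')(B, q) = Pow(B, 2)
Function('g')(r, z) = Mul(Rational(1, 2), Pow(z, -1), Add(28, z)) (Function('g')(r, z) = Mul(Add(28, z), Pow(Mul(2, z), -1)) = Mul(Add(28, z), Mul(Rational(1, 2), Pow(z, -1))) = Mul(Rational(1, 2), Pow(z, -1), Add(28, z)))
x = Rational(1, 3588) (x = Pow(3588, -1) = Rational(1, 3588) ≈ 0.00027871)
Mul(Add(Function('g')(-31, -64), x), Pow(Add(Function('R')(-2, 4), -1802), -1)) = Mul(Add(Mul(Rational(1, 2), Pow(-64, -1), Add(28, -64)), Rational(1, 3588)), Pow(Add(Pow(-2, 2), -1802), -1)) = Mul(Add(Mul(Rational(1, 2), Rational(-1, 64), -36), Rational(1, 3588)), Pow(Add(4, -1802), -1)) = Mul(Add(Rational(9, 32), Rational(1, 3588)), Pow(-1798, -1)) = Mul(Rational(8081, 28704), Rational(-1, 1798)) = Rational(-8081, 51609792)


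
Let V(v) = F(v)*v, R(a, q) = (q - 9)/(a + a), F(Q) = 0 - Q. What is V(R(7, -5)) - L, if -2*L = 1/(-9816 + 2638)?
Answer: -14357/14356 ≈ -1.0001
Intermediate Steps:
F(Q) = -Q
R(a, q) = (-9 + q)/(2*a) (R(a, q) = (-9 + q)/((2*a)) = (-9 + q)*(1/(2*a)) = (-9 + q)/(2*a))
V(v) = -v**2 (V(v) = (-v)*v = -v**2)
L = 1/14356 (L = -1/(2*(-9816 + 2638)) = -1/2/(-7178) = -1/2*(-1/7178) = 1/14356 ≈ 6.9657e-5)
V(R(7, -5)) - L = -((1/2)*(-9 - 5)/7)**2 - 1*1/14356 = -((1/2)*(1/7)*(-14))**2 - 1/14356 = -1*(-1)**2 - 1/14356 = -1*1 - 1/14356 = -1 - 1/14356 = -14357/14356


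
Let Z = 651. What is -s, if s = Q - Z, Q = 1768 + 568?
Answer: -1685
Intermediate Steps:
Q = 2336
s = 1685 (s = 2336 - 1*651 = 2336 - 651 = 1685)
-s = -1*1685 = -1685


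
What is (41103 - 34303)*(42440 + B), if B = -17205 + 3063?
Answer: 192426400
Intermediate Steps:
B = -14142
(41103 - 34303)*(42440 + B) = (41103 - 34303)*(42440 - 14142) = 6800*28298 = 192426400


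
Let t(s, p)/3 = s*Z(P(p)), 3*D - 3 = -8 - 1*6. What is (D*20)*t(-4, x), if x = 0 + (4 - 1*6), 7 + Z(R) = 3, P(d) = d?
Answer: -3520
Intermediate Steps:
D = -11/3 (D = 1 + (-8 - 1*6)/3 = 1 + (-8 - 6)/3 = 1 + (⅓)*(-14) = 1 - 14/3 = -11/3 ≈ -3.6667)
Z(R) = -4 (Z(R) = -7 + 3 = -4)
x = -2 (x = 0 + (4 - 6) = 0 - 2 = -2)
t(s, p) = -12*s (t(s, p) = 3*(s*(-4)) = 3*(-4*s) = -12*s)
(D*20)*t(-4, x) = (-11/3*20)*(-12*(-4)) = -220/3*48 = -3520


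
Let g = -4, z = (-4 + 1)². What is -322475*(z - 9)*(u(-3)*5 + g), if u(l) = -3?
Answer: 0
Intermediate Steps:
z = 9 (z = (-3)² = 9)
-322475*(z - 9)*(u(-3)*5 + g) = -322475*(9 - 9)*(-3*5 - 4) = -0*(-15 - 4) = -0*(-19) = -322475*0 = 0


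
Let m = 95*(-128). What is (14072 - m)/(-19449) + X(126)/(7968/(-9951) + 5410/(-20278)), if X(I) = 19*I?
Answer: -174092726178254/77583506709 ≈ -2243.9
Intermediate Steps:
m = -12160
(14072 - m)/(-19449) + X(126)/(7968/(-9951) + 5410/(-20278)) = (14072 - 1*(-12160))/(-19449) + (19*126)/(7968/(-9951) + 5410/(-20278)) = (14072 + 12160)*(-1/19449) + 2394/(7968*(-1/9951) + 5410*(-1/20278)) = 26232*(-1/19449) + 2394/(-2656/3317 - 2705/10139) = -8744/6483 + 2394/(-35901669/33631063) = -8744/6483 + 2394*(-33631063/35901669) = -8744/6483 - 26837588274/11967223 = -174092726178254/77583506709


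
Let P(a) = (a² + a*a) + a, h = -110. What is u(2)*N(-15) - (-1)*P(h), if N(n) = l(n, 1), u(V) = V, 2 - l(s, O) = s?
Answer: 24124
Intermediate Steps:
l(s, O) = 2 - s
N(n) = 2 - n
P(a) = a + 2*a² (P(a) = (a² + a²) + a = 2*a² + a = a + 2*a²)
u(2)*N(-15) - (-1)*P(h) = 2*(2 - 1*(-15)) - (-1)*(-110*(1 + 2*(-110))) = 2*(2 + 15) - (-1)*(-110*(1 - 220)) = 2*17 - (-1)*(-110*(-219)) = 34 - (-1)*24090 = 34 - 1*(-24090) = 34 + 24090 = 24124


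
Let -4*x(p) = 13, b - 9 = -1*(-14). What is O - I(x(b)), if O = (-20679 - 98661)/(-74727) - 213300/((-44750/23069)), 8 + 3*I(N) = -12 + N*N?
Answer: 39223344971111/356696880 ≈ 1.0996e+5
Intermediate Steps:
b = 23 (b = 9 - 1*(-14) = 9 + 14 = 23)
x(p) = -13/4 (x(p) = -1/4*13 = -13/4)
I(N) = -20/3 + N**2/3 (I(N) = -8/3 + (-12 + N*N)/3 = -8/3 + (-12 + N**2)/3 = -8/3 + (-4 + N**2/3) = -20/3 + N**2/3)
O = 817129642962/7431185 (O = -119340*(-1/74727) - 213300/((-44750*1/23069)) = 13260/8303 - 213300/(-44750/23069) = 13260/8303 - 213300*(-23069/44750) = 13260/8303 + 98412354/895 = 817129642962/7431185 ≈ 1.0996e+5)
O - I(x(b)) = 817129642962/7431185 - (-20/3 + (-13/4)**2/3) = 817129642962/7431185 - (-20/3 + (1/3)*(169/16)) = 817129642962/7431185 - (-20/3 + 169/48) = 817129642962/7431185 - 1*(-151/48) = 817129642962/7431185 + 151/48 = 39223344971111/356696880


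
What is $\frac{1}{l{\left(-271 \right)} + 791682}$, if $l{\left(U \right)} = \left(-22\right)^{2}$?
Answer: $\frac{1}{792166} \approx 1.2624 \cdot 10^{-6}$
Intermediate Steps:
$l{\left(U \right)} = 484$
$\frac{1}{l{\left(-271 \right)} + 791682} = \frac{1}{484 + 791682} = \frac{1}{792166}$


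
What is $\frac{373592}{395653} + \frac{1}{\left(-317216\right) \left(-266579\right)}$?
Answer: $\frac{31592106645713541}{33457653725293792} \approx 0.94424$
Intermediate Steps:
$\frac{373592}{395653} + \frac{1}{\left(-317216\right) \left(-266579\right)} = 373592 \cdot \frac{1}{395653} - - \frac{1}{84563124064} = \frac{373592}{395653} + \frac{1}{84563124064} = \frac{31592106645713541}{33457653725293792}$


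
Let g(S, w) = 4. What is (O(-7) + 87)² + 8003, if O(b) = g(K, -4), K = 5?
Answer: 16284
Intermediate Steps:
O(b) = 4
(O(-7) + 87)² + 8003 = (4 + 87)² + 8003 = 91² + 8003 = 8281 + 8003 = 16284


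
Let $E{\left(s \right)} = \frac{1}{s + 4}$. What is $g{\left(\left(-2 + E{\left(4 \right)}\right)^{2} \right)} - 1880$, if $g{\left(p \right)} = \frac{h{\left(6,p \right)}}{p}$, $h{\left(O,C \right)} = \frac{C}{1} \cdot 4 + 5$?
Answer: $- \frac{84356}{45} \approx -1874.6$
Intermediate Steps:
$E{\left(s \right)} = \frac{1}{4 + s}$
$h{\left(O,C \right)} = 5 + 4 C$ ($h{\left(O,C \right)} = C 1 \cdot 4 + 5 = C 4 + 5 = 4 C + 5 = 5 + 4 C$)
$g{\left(p \right)} = \frac{5 + 4 p}{p}$
$g{\left(\left(-2 + E{\left(4 \right)}\right)^{2} \right)} - 1880 = \left(4 + \frac{5}{\left(-2 + \frac{1}{4 + 4}\right)^{2}}\right) - 1880 = \left(4 + \frac{5}{\left(-2 + \frac{1}{8}\right)^{2}}\right) - 1880 = \left(4 + \frac{5}{\left(- \frac{15}{8}\right)^{2}}\right) - 1880 = \left(4 + \frac{5}{\frac{225}{64}}\right) - 1880 = \left(4 + 5 \cdot \frac{64}{225}\right) - 1880 = \left(4 + \frac{64}{45}\right) - 1880 = \frac{244}{45} - 1880 = - \frac{84356}{45}$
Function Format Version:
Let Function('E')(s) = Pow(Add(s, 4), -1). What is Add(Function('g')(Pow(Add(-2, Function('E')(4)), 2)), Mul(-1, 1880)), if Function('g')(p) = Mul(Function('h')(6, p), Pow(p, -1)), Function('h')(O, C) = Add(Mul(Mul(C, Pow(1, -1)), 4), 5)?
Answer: Rational(-84356, 45) ≈ -1874.6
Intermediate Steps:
Function('E')(s) = Pow(Add(4, s), -1)
Function('h')(O, C) = Add(5, Mul(4, C)) (Function('h')(O, C) = Add(Mul(Mul(C, 1), 4), 5) = Add(Mul(C, 4), 5) = Add(Mul(4, C), 5) = Add(5, Mul(4, C)))
Function('g')(p) = Mul(Pow(p, -1), Add(5, Mul(4, p))) (Function('g')(p) = Mul(Add(5, Mul(4, p)), Pow(p, -1)) = Mul(Pow(p, -1), Add(5, Mul(4, p))))
Add(Function('g')(Pow(Add(-2, Function('E')(4)), 2)), Mul(-1, 1880)) = Add(Add(4, Mul(5, Pow(Pow(Add(-2, Pow(Add(4, 4), -1)), 2), -1))), Mul(-1, 1880)) = Add(Add(4, Mul(5, Pow(Pow(Add(-2, Pow(8, -1)), 2), -1))), -1880) = Add(Add(4, Mul(5, Pow(Pow(Add(-2, Rational(1, 8)), 2), -1))), -1880) = Add(Add(4, Mul(5, Pow(Pow(Rational(-15, 8), 2), -1))), -1880) = Add(Add(4, Mul(5, Pow(Rational(225, 64), -1))), -1880) = Add(Add(4, Mul(5, Rational(64, 225))), -1880) = Add(Add(4, Rational(64, 45)), -1880) = Add(Rational(244, 45), -1880) = Rational(-84356, 45)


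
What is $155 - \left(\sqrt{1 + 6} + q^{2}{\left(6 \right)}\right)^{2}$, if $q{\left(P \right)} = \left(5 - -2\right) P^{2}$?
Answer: $155 - \left(63504 + \sqrt{7}\right)^{2} \approx -4.0331 \cdot 10^{9}$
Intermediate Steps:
$q{\left(P \right)} = 7 P^{2}$ ($q{\left(P \right)} = \left(5 + 2\right) P^{2} = 7 P^{2}$)
$155 - \left(\sqrt{1 + 6} + q^{2}{\left(6 \right)}\right)^{2} = 155 - \left(\sqrt{1 + 6} + \left(7 \cdot 6^{2}\right)^{2}\right)^{2} = 155 - \left(\sqrt{7} + \left(7 \cdot 36\right)^{2}\right)^{2} = 155 - \left(\sqrt{7} + 252^{2}\right)^{2} = 155 - \left(\sqrt{7} + 63504\right)^{2} = 155 - \left(63504 + \sqrt{7}\right)^{2}$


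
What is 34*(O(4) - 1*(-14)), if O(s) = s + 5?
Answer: 782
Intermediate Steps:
O(s) = 5 + s
34*(O(4) - 1*(-14)) = 34*((5 + 4) - 1*(-14)) = 34*(9 + 14) = 34*23 = 782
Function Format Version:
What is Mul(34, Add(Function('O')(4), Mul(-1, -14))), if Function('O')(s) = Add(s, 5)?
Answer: 782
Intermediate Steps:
Function('O')(s) = Add(5, s)
Mul(34, Add(Function('O')(4), Mul(-1, -14))) = Mul(34, Add(Add(5, 4), Mul(-1, -14))) = Mul(34, Add(9, 14)) = Mul(34, 23) = 782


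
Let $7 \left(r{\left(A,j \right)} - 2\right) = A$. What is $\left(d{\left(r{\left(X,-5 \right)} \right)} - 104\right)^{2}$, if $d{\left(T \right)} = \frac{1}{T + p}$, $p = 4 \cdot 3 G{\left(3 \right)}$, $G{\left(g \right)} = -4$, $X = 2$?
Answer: $\frac{1108024369}{102400} \approx 10821.0$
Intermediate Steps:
$p = -48$ ($p = 4 \cdot 3 \left(-4\right) = 12 \left(-4\right) = -48$)
$r{\left(A,j \right)} = 2 + \frac{A}{7}$
$d{\left(T \right)} = \frac{1}{-48 + T}$ ($d{\left(T \right)} = \frac{1}{T - 48} = \frac{1}{-48 + T}$)
$\left(d{\left(r{\left(X,-5 \right)} \right)} - 104\right)^{2} = \left(\frac{1}{-48 + \left(2 + \frac{1}{7} \cdot 2\right)} - 104\right)^{2} = \left(\frac{1}{-48 + \left(2 + \frac{2}{7}\right)} - 104\right)^{2} = \left(\frac{1}{-48 + \frac{16}{7}} - 104\right)^{2} = \left(\frac{1}{- \frac{320}{7}} - 104\right)^{2} = \left(- \frac{7}{320} - 104\right)^{2} = \left(- \frac{33287}{320}\right)^{2} = \frac{1108024369}{102400}$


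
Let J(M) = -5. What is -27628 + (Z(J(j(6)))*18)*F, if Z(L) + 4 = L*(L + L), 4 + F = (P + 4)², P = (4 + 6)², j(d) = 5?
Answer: 8924708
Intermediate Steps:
P = 100 (P = 10² = 100)
F = 10812 (F = -4 + (100 + 4)² = -4 + 104² = -4 + 10816 = 10812)
Z(L) = -4 + 2*L² (Z(L) = -4 + L*(L + L) = -4 + L*(2*L) = -4 + 2*L²)
-27628 + (Z(J(j(6)))*18)*F = -27628 + ((-4 + 2*(-5)²)*18)*10812 = -27628 + ((-4 + 2*25)*18)*10812 = -27628 + ((-4 + 50)*18)*10812 = -27628 + (46*18)*10812 = -27628 + 828*10812 = -27628 + 8952336 = 8924708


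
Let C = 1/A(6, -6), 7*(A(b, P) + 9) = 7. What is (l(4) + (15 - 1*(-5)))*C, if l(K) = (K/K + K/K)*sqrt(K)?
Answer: -3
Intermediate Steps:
A(b, P) = -8 (A(b, P) = -9 + (1/7)*7 = -9 + 1 = -8)
C = -1/8 (C = 1/(-8) = -1/8 ≈ -0.12500)
l(K) = 2*sqrt(K) (l(K) = (1 + 1)*sqrt(K) = 2*sqrt(K))
(l(4) + (15 - 1*(-5)))*C = (2*sqrt(4) + (15 - 1*(-5)))*(-1/8) = (2*2 + (15 + 5))*(-1/8) = (4 + 20)*(-1/8) = 24*(-1/8) = -3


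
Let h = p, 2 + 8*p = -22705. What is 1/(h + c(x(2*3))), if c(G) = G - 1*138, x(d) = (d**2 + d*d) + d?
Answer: -8/23187 ≈ -0.00034502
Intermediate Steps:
p = -22707/8 (p = -1/4 + (1/8)*(-22705) = -1/4 - 22705/8 = -22707/8 ≈ -2838.4)
h = -22707/8 ≈ -2838.4
x(d) = d + 2*d**2 (x(d) = (d**2 + d**2) + d = 2*d**2 + d = d + 2*d**2)
c(G) = -138 + G (c(G) = G - 138 = -138 + G)
1/(h + c(x(2*3))) = 1/(-22707/8 + (-138 + (2*3)*(1 + 2*(2*3)))) = 1/(-22707/8 + (-138 + 6*(1 + 2*6))) = 1/(-22707/8 + (-138 + 6*(1 + 12))) = 1/(-22707/8 + (-138 + 6*13)) = 1/(-22707/8 + (-138 + 78)) = 1/(-22707/8 - 60) = 1/(-23187/8) = -8/23187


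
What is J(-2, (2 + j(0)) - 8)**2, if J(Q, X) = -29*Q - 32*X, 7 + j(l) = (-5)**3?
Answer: 20016676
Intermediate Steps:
j(l) = -132 (j(l) = -7 + (-5)**3 = -7 - 125 = -132)
J(Q, X) = -32*X - 29*Q
J(-2, (2 + j(0)) - 8)**2 = (-32*((2 - 132) - 8) - 29*(-2))**2 = (-32*(-130 - 8) + 58)**2 = (-32*(-138) + 58)**2 = (4416 + 58)**2 = 4474**2 = 20016676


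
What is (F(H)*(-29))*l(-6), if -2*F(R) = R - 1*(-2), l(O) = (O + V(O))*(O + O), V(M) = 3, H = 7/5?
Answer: 8874/5 ≈ 1774.8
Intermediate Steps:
H = 7/5 (H = 7*(1/5) = 7/5 ≈ 1.4000)
l(O) = 2*O*(3 + O) (l(O) = (O + 3)*(O + O) = (3 + O)*(2*O) = 2*O*(3 + O))
F(R) = -1 - R/2 (F(R) = -(R - 1*(-2))/2 = -(R + 2)/2 = -(2 + R)/2 = -1 - R/2)
(F(H)*(-29))*l(-6) = ((-1 - 1/2*7/5)*(-29))*(2*(-6)*(3 - 6)) = ((-1 - 7/10)*(-29))*(2*(-6)*(-3)) = -17/10*(-29)*36 = (493/10)*36 = 8874/5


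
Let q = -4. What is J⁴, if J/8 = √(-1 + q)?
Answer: 102400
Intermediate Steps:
J = 8*I*√5 (J = 8*√(-1 - 4) = 8*√(-5) = 8*(I*√5) = 8*I*√5 ≈ 17.889*I)
J⁴ = (8*I*√5)⁴ = 102400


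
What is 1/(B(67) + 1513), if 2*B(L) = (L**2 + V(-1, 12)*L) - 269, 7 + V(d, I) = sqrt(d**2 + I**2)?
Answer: 6777/22638412 - 67*sqrt(145)/22638412 ≈ 0.00026372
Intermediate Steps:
V(d, I) = -7 + sqrt(I**2 + d**2) (V(d, I) = -7 + sqrt(d**2 + I**2) = -7 + sqrt(I**2 + d**2))
B(L) = -269/2 + L**2/2 + L*(-7 + sqrt(145))/2 (B(L) = ((L**2 + (-7 + sqrt(12**2 + (-1)**2))*L) - 269)/2 = ((L**2 + (-7 + sqrt(144 + 1))*L) - 269)/2 = ((L**2 + (-7 + sqrt(145))*L) - 269)/2 = ((L**2 + L*(-7 + sqrt(145))) - 269)/2 = (-269 + L**2 + L*(-7 + sqrt(145)))/2 = -269/2 + L**2/2 + L*(-7 + sqrt(145))/2)
1/(B(67) + 1513) = 1/((-269/2 + (1/2)*67**2 - 1/2*67*(7 - sqrt(145))) + 1513) = 1/((-269/2 + (1/2)*4489 + (-469/2 + 67*sqrt(145)/2)) + 1513) = 1/((-269/2 + 4489/2 + (-469/2 + 67*sqrt(145)/2)) + 1513) = 1/((3751/2 + 67*sqrt(145)/2) + 1513) = 1/(6777/2 + 67*sqrt(145)/2)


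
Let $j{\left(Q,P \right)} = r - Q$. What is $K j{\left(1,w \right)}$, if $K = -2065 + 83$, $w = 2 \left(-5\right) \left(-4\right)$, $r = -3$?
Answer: $7928$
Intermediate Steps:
$w = 40$ ($w = \left(-10\right) \left(-4\right) = 40$)
$j{\left(Q,P \right)} = -3 - Q$
$K = -1982$
$K j{\left(1,w \right)} = - 1982 \left(-3 - 1\right) = \left(-1982\right) \left(-4\right) = 7928$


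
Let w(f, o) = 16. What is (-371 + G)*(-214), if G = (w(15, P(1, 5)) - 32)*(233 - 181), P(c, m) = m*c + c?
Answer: 257442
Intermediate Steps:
P(c, m) = c + c*m (P(c, m) = c*m + c = c + c*m)
G = -832 (G = (16 - 32)*(233 - 181) = -16*52 = -832)
(-371 + G)*(-214) = (-371 - 832)*(-214) = -1203*(-214) = 257442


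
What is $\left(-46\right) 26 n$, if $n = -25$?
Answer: $29900$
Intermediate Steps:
$\left(-46\right) 26 n = \left(-46\right) 26 \left(-25\right) = \left(-1196\right) \left(-25\right) = 29900$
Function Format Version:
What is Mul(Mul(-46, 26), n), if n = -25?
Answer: 29900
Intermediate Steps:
Mul(Mul(-46, 26), n) = Mul(Mul(-46, 26), -25) = Mul(-1196, -25) = 29900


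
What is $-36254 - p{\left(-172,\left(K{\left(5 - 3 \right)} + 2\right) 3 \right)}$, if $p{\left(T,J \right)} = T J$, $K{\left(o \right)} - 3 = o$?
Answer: $-32642$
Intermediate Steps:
$K{\left(o \right)} = 3 + o$
$p{\left(T,J \right)} = J T$
$-36254 - p{\left(-172,\left(K{\left(5 - 3 \right)} + 2\right) 3 \right)} = -36254 - \left(\left(3 + \left(5 - 3\right)\right) + 2\right) 3 \left(-172\right) = -36254 - \left(\left(3 + 2\right) + 2\right) 3 \left(-172\right) = -36254 - \left(5 + 2\right) 3 \left(-172\right) = -36254 - 7 \cdot 3 \left(-172\right) = -36254 - 21 \left(-172\right) = -36254 - -3612 = -36254 + 3612 = -32642$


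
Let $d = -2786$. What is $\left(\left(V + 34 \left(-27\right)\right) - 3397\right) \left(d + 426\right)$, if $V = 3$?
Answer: $10176320$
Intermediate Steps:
$\left(\left(V + 34 \left(-27\right)\right) - 3397\right) \left(d + 426\right) = \left(\left(3 + 34 \left(-27\right)\right) - 3397\right) \left(-2786 + 426\right) = \left(\left(3 - 918\right) - 3397\right) \left(-2360\right) = \left(-915 - 3397\right) \left(-2360\right) = \left(-4312\right) \left(-2360\right) = 10176320$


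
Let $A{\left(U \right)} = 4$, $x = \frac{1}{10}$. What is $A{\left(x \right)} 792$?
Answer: $3168$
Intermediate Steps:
$x = \frac{1}{10} \approx 0.1$
$A{\left(x \right)} 792 = 4 \cdot 792 = 3168$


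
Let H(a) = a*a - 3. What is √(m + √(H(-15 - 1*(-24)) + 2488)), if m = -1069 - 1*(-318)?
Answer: √(-751 + √2566) ≈ 26.464*I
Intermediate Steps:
H(a) = -3 + a² (H(a) = a² - 3 = -3 + a²)
m = -751 (m = -1069 + 318 = -751)
√(m + √(H(-15 - 1*(-24)) + 2488)) = √(-751 + √((-3 + (-15 - 1*(-24))²) + 2488)) = √(-751 + √((-3 + (-15 + 24)²) + 2488)) = √(-751 + √((-3 + 9²) + 2488)) = √(-751 + √((-3 + 81) + 2488)) = √(-751 + √(78 + 2488)) = √(-751 + √2566)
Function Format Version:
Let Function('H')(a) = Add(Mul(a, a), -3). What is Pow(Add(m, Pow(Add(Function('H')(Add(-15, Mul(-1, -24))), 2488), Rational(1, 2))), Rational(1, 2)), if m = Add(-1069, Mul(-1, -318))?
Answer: Pow(Add(-751, Pow(2566, Rational(1, 2))), Rational(1, 2)) ≈ Mul(26.464, I)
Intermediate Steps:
Function('H')(a) = Add(-3, Pow(a, 2)) (Function('H')(a) = Add(Pow(a, 2), -3) = Add(-3, Pow(a, 2)))
m = -751 (m = Add(-1069, 318) = -751)
Pow(Add(m, Pow(Add(Function('H')(Add(-15, Mul(-1, -24))), 2488), Rational(1, 2))), Rational(1, 2)) = Pow(Add(-751, Pow(Add(Add(-3, Pow(Add(-15, Mul(-1, -24)), 2)), 2488), Rational(1, 2))), Rational(1, 2)) = Pow(Add(-751, Pow(Add(Add(-3, Pow(Add(-15, 24), 2)), 2488), Rational(1, 2))), Rational(1, 2)) = Pow(Add(-751, Pow(Add(Add(-3, Pow(9, 2)), 2488), Rational(1, 2))), Rational(1, 2)) = Pow(Add(-751, Pow(Add(Add(-3, 81), 2488), Rational(1, 2))), Rational(1, 2)) = Pow(Add(-751, Pow(Add(78, 2488), Rational(1, 2))), Rational(1, 2)) = Pow(Add(-751, Pow(2566, Rational(1, 2))), Rational(1, 2))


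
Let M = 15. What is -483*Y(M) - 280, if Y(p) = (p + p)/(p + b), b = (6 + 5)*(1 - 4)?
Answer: 525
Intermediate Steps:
b = -33 (b = 11*(-3) = -33)
Y(p) = 2*p/(-33 + p) (Y(p) = (p + p)/(p - 33) = (2*p)/(-33 + p) = 2*p/(-33 + p))
-483*Y(M) - 280 = -966*15/(-33 + 15) - 280 = -966*15/(-18) - 280 = -966*15*(-1)/18 - 280 = -483*(-5/3) - 280 = 805 - 280 = 525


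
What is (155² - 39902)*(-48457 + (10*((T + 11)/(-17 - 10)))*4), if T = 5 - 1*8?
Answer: 20777578943/27 ≈ 7.6954e+8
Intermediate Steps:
T = -3 (T = 5 - 8 = -3)
(155² - 39902)*(-48457 + (10*((T + 11)/(-17 - 10)))*4) = (155² - 39902)*(-48457 + (10*((-3 + 11)/(-17 - 10)))*4) = (24025 - 39902)*(-48457 + (10*(8/(-27)))*4) = -15877*(-48457 + (10*(8*(-1/27)))*4) = -15877*(-48457 + (10*(-8/27))*4) = -15877*(-48457 - 80/27*4) = -15877*(-48457 - 320/27) = -15877*(-1308659/27) = 20777578943/27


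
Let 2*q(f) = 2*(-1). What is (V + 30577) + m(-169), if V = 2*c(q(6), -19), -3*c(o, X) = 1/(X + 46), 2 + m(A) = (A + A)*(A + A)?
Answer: 11730337/81 ≈ 1.4482e+5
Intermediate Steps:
q(f) = -1 (q(f) = (2*(-1))/2 = (½)*(-2) = -1)
m(A) = -2 + 4*A² (m(A) = -2 + (A + A)*(A + A) = -2 + (2*A)*(2*A) = -2 + 4*A²)
c(o, X) = -1/(3*(46 + X)) (c(o, X) = -1/(3*(X + 46)) = -1/(3*(46 + X)))
V = -2/81 (V = 2*(-1/(138 + 3*(-19))) = 2*(-1/(138 - 57)) = 2*(-1/81) = -2/81 ≈ -0.024691)
(V + 30577) + m(-169) = (-2/81 + 30577) + (-2 + 4*(-169)²) = 2476735/81 + (-2 + 4*28561) = 2476735/81 + (-2 + 114244) = 2476735/81 + 114242 = 11730337/81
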